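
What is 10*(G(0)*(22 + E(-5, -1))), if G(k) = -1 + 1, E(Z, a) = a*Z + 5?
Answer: 0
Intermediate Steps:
E(Z, a) = 5 + Z*a (E(Z, a) = Z*a + 5 = 5 + Z*a)
G(k) = 0
10*(G(0)*(22 + E(-5, -1))) = 10*(0*(22 + (5 - 5*(-1)))) = 10*(0*(22 + (5 + 5))) = 10*(0*(22 + 10)) = 10*(0*32) = 10*0 = 0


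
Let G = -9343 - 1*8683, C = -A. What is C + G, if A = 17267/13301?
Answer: -239781093/13301 ≈ -18027.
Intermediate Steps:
A = 17267/13301 (A = 17267*(1/13301) = 17267/13301 ≈ 1.2982)
C = -17267/13301 (C = -1*17267/13301 = -17267/13301 ≈ -1.2982)
G = -18026 (G = -9343 - 8683 = -18026)
C + G = -17267/13301 - 18026 = -239781093/13301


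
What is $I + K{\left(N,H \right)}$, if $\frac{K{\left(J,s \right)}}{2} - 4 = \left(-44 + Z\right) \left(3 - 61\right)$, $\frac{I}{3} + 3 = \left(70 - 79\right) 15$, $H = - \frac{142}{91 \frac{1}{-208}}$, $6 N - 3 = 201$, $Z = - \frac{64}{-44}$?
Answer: $\frac{49822}{11} \approx 4529.3$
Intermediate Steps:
$Z = \frac{16}{11}$ ($Z = \left(-64\right) \left(- \frac{1}{44}\right) = \frac{16}{11} \approx 1.4545$)
$N = 34$ ($N = \frac{1}{2} + \frac{1}{6} \cdot 201 = \frac{1}{2} + \frac{67}{2} = 34$)
$H = \frac{2272}{7}$ ($H = - \frac{142}{91 \left(- \frac{1}{208}\right)} = - \frac{142}{- \frac{7}{16}} = \left(-142\right) \left(- \frac{16}{7}\right) = \frac{2272}{7} \approx 324.57$)
$I = -414$ ($I = -9 + 3 \left(70 - 79\right) 15 = -9 + 3 \left(\left(-9\right) 15\right) = -9 + 3 \left(-135\right) = -9 - 405 = -414$)
$K{\left(J,s \right)} = \frac{54376}{11}$ ($K{\left(J,s \right)} = 8 + 2 \left(-44 + \frac{16}{11}\right) \left(3 - 61\right) = 8 + 2 \left(\left(- \frac{468}{11}\right) \left(-58\right)\right) = 8 + 2 \cdot \frac{27144}{11} = 8 + \frac{54288}{11} = \frac{54376}{11}$)
$I + K{\left(N,H \right)} = -414 + \frac{54376}{11} = \frac{49822}{11}$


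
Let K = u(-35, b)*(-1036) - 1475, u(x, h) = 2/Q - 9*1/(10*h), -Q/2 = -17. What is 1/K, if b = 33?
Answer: -935/1409687 ≈ -0.00066327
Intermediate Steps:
Q = 34 (Q = -2*(-17) = 34)
u(x, h) = 1/17 - 9/(10*h) (u(x, h) = 2/34 - 9*1/(10*h) = 2*(1/34) - 9/(10*h) = 1/17 - 9/(10*h))
K = -1409687/935 (K = ((1/170)*(-153 + 10*33)/33)*(-1036) - 1475 = ((1/170)*(1/33)*(-153 + 330))*(-1036) - 1475 = ((1/170)*(1/33)*177)*(-1036) - 1475 = (59/1870)*(-1036) - 1475 = -30562/935 - 1475 = -1409687/935 ≈ -1507.7)
1/K = 1/(-1409687/935) = -935/1409687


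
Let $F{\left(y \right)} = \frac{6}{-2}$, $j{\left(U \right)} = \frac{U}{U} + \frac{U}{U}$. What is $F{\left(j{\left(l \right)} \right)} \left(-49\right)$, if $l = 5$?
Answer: $147$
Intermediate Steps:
$j{\left(U \right)} = 2$ ($j{\left(U \right)} = 1 + 1 = 2$)
$F{\left(y \right)} = -3$ ($F{\left(y \right)} = 6 \left(- \frac{1}{2}\right) = -3$)
$F{\left(j{\left(l \right)} \right)} \left(-49\right) = \left(-3\right) \left(-49\right) = 147$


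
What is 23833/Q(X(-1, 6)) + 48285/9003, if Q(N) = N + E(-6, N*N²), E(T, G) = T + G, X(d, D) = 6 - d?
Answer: 77059513/1032344 ≈ 74.645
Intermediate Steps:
E(T, G) = G + T
Q(N) = -6 + N + N³ (Q(N) = N + (N*N² - 6) = N + (N³ - 6) = N + (-6 + N³) = -6 + N + N³)
23833/Q(X(-1, 6)) + 48285/9003 = 23833/(-6 + (6 - 1*(-1)) + (6 - 1*(-1))³) + 48285/9003 = 23833/(-6 + (6 + 1) + (6 + 1)³) + 48285*(1/9003) = 23833/(-6 + 7 + 7³) + 16095/3001 = 23833/(-6 + 7 + 343) + 16095/3001 = 23833/344 + 16095/3001 = 77059513/1032344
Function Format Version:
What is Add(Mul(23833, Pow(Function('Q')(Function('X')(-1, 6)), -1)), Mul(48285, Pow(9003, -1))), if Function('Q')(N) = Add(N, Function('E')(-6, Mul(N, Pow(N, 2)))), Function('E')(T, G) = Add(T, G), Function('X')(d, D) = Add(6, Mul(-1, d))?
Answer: Rational(77059513, 1032344) ≈ 74.645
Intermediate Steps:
Function('E')(T, G) = Add(G, T)
Function('Q')(N) = Add(-6, N, Pow(N, 3)) (Function('Q')(N) = Add(N, Add(Mul(N, Pow(N, 2)), -6)) = Add(N, Add(Pow(N, 3), -6)) = Add(N, Add(-6, Pow(N, 3))) = Add(-6, N, Pow(N, 3)))
Add(Mul(23833, Pow(Function('Q')(Function('X')(-1, 6)), -1)), Mul(48285, Pow(9003, -1))) = Add(Mul(23833, Pow(Add(-6, Add(6, Mul(-1, -1)), Pow(Add(6, Mul(-1, -1)), 3)), -1)), Mul(48285, Pow(9003, -1))) = Add(Mul(23833, Pow(Add(-6, Add(6, 1), Pow(Add(6, 1), 3)), -1)), Mul(48285, Rational(1, 9003))) = Add(Mul(23833, Pow(Add(-6, 7, Pow(7, 3)), -1)), Rational(16095, 3001)) = Add(Mul(23833, Pow(Add(-6, 7, 343), -1)), Rational(16095, 3001)) = Add(Mul(23833, Pow(344, -1)), Rational(16095, 3001)) = Add(Mul(23833, Rational(1, 344)), Rational(16095, 3001)) = Add(Rational(23833, 344), Rational(16095, 3001)) = Rational(77059513, 1032344)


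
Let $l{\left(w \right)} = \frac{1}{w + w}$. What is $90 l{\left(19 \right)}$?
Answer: $\frac{45}{19} \approx 2.3684$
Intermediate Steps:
$l{\left(w \right)} = \frac{1}{2 w}$
$90 l{\left(19 \right)} = 90 \frac{1}{2 \cdot 19} = 90 \cdot \frac{1}{2} \cdot \frac{1}{19} = 90 \cdot \frac{1}{38} = \frac{45}{19}$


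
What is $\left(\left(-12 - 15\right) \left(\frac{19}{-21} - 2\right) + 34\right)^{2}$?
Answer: $\frac{619369}{49} \approx 12640.0$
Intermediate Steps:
$\left(\left(-12 - 15\right) \left(\frac{19}{-21} - 2\right) + 34\right)^{2} = \left(- 27 \left(19 \left(- \frac{1}{21}\right) - 2\right) + 34\right)^{2} = \left(- 27 \left(- \frac{19}{21} - 2\right) + 34\right)^{2} = \left(\left(-27\right) \left(- \frac{61}{21}\right) + 34\right)^{2} = \left(\frac{549}{7} + 34\right)^{2} = \left(\frac{787}{7}\right)^{2} = \frac{619369}{49}$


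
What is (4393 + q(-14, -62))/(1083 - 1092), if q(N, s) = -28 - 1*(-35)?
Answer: -4400/9 ≈ -488.89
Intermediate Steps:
q(N, s) = 7 (q(N, s) = -28 + 35 = 7)
(4393 + q(-14, -62))/(1083 - 1092) = (4393 + 7)/(1083 - 1092) = 4400/(-9) = 4400*(-⅑) = -4400/9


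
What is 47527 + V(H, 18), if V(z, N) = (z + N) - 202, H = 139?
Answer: 47482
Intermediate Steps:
V(z, N) = -202 + N + z (V(z, N) = (N + z) - 202 = -202 + N + z)
47527 + V(H, 18) = 47527 + (-202 + 18 + 139) = 47527 - 45 = 47482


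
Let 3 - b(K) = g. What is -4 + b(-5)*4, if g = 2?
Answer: 0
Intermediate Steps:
b(K) = 1 (b(K) = 3 - 1*2 = 3 - 2 = 1)
-4 + b(-5)*4 = -4 + 1*4 = -4 + 4 = 0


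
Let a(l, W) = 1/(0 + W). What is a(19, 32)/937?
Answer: 1/29984 ≈ 3.3351e-5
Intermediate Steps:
a(l, W) = 1/W
a(19, 32)/937 = 1/(32*937) = (1/32)*(1/937) = 1/29984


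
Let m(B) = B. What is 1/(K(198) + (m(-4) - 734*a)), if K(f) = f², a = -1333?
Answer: 1/1017622 ≈ 9.8268e-7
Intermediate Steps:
1/(K(198) + (m(-4) - 734*a)) = 1/(198² + (-4 - 734*(-1333))) = 1/(39204 + (-4 + 978422)) = 1/(39204 + 978418) = 1/1017622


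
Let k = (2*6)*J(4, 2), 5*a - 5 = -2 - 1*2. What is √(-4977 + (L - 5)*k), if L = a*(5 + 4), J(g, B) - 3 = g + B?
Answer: 3*I*√14785/5 ≈ 72.956*I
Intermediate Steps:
a = ⅕ (a = 1 + (-2 - 1*2)/5 = 1 + (-2 - 2)/5 = 1 + (⅕)*(-4) = 1 - ⅘ = ⅕ ≈ 0.20000)
J(g, B) = 3 + B + g (J(g, B) = 3 + (g + B) = 3 + (B + g) = 3 + B + g)
L = 9/5 (L = (5 + 4)/5 = (⅕)*9 = 9/5 ≈ 1.8000)
k = 108 (k = (2*6)*(3 + 2 + 4) = 12*9 = 108)
√(-4977 + (L - 5)*k) = √(-4977 + (9/5 - 5)*108) = √(-4977 - 16/5*108) = √(-4977 - 1728/5) = √(-26613/5) = 3*I*√14785/5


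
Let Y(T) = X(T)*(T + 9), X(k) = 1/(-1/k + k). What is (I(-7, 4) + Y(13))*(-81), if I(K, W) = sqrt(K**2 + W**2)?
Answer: -3861/28 - 81*sqrt(65) ≈ -790.94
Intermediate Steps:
X(k) = 1/(k - 1/k)
Y(T) = T*(9 + T)/(-1 + T**2) (Y(T) = (T/(-1 + T**2))*(T + 9) = (T/(-1 + T**2))*(9 + T) = T*(9 + T)/(-1 + T**2))
(I(-7, 4) + Y(13))*(-81) = (sqrt((-7)**2 + 4**2) + 13*(9 + 13)/(-1 + 13**2))*(-81) = (sqrt(49 + 16) + 13*22/(-1 + 169))*(-81) = (sqrt(65) + 13*22/168)*(-81) = (sqrt(65) + 13*(1/168)*22)*(-81) = (sqrt(65) + 143/84)*(-81) = (143/84 + sqrt(65))*(-81) = -3861/28 - 81*sqrt(65)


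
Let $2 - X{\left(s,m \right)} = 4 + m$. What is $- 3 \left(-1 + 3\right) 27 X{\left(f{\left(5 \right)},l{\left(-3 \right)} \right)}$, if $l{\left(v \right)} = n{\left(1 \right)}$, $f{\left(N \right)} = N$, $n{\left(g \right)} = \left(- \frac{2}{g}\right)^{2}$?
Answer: $972$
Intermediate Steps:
$n{\left(g \right)} = \frac{4}{g^{2}}$
$l{\left(v \right)} = 4$ ($l{\left(v \right)} = 4 \cdot 1^{-2} = 4 \cdot 1 = 4$)
$X{\left(s,m \right)} = -2 - m$ ($X{\left(s,m \right)} = 2 - \left(4 + m\right) = -2 - m$)
$- 3 \left(-1 + 3\right) 27 X{\left(f{\left(5 \right)},l{\left(-3 \right)} \right)} = - 3 \left(-1 + 3\right) 27 \left(-2 - 4\right) = \left(-3\right) 2 \cdot 27 \left(-2 - 4\right) = \left(-6\right) 27 \left(-6\right) = \left(-162\right) \left(-6\right) = 972$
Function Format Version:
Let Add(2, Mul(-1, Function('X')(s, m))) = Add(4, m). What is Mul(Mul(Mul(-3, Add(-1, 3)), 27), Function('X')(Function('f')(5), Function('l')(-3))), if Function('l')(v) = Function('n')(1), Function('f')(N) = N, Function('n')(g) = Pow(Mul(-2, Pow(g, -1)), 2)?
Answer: 972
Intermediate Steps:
Function('n')(g) = Mul(4, Pow(g, -2))
Function('l')(v) = 4 (Function('l')(v) = Mul(4, Pow(1, -2)) = Mul(4, 1) = 4)
Function('X')(s, m) = Add(-2, Mul(-1, m)) (Function('X')(s, m) = Add(2, Mul(-1, Add(4, m))) = Add(2, Add(-4, Mul(-1, m))) = Add(-2, Mul(-1, m)))
Mul(Mul(Mul(-3, Add(-1, 3)), 27), Function('X')(Function('f')(5), Function('l')(-3))) = Mul(Mul(Mul(-3, Add(-1, 3)), 27), Add(-2, Mul(-1, 4))) = Mul(Mul(Mul(-3, 2), 27), Add(-2, -4)) = Mul(Mul(-6, 27), -6) = Mul(-162, -6) = 972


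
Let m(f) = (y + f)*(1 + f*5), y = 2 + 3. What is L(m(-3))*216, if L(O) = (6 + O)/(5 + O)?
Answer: 4752/23 ≈ 206.61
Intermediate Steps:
y = 5
m(f) = (1 + 5*f)*(5 + f) (m(f) = (5 + f)*(1 + f*5) = (5 + f)*(1 + 5*f) = (1 + 5*f)*(5 + f))
L(O) = (6 + O)/(5 + O)
L(m(-3))*216 = ((6 + (5 + 5*(-3)² + 26*(-3)))/(5 + (5 + 5*(-3)² + 26*(-3))))*216 = ((6 + (5 + 5*9 - 78))/(5 + (5 + 5*9 - 78)))*216 = ((6 + (5 + 45 - 78))/(5 + (5 + 45 - 78)))*216 = ((6 - 28)/(5 - 28))*216 = (-22/(-23))*216 = -1/23*(-22)*216 = (22/23)*216 = 4752/23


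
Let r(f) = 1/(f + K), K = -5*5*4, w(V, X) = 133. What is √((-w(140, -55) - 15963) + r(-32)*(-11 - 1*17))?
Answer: I*√17528313/33 ≈ 126.87*I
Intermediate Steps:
K = -100 (K = -25*4 = -100)
r(f) = 1/(-100 + f) (r(f) = 1/(f - 100) = 1/(-100 + f))
√((-w(140, -55) - 15963) + r(-32)*(-11 - 1*17)) = √((-1*133 - 15963) + (-11 - 1*17)/(-100 - 32)) = √((-133 - 15963) + (-11 - 17)/(-132)) = √(-16096 - 1/132*(-28)) = √(-16096 + 7/33) = √(-531161/33) = I*√17528313/33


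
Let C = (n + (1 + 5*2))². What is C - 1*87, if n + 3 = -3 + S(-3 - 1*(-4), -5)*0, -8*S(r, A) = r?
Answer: -62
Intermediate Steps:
S(r, A) = -r/8
n = -6 (n = -3 + (-3 - (-3 - 1*(-4))/8*0) = -3 + (-3 - (-3 + 4)/8*0) = -3 + (-3 - ⅛*1*0) = -3 + (-3 - ⅛*0) = -3 + (-3 + 0) = -3 - 3 = -6)
C = 25 (C = (-6 + (1 + 5*2))² = (-6 + (1 + 10))² = (-6 + 11)² = 5² = 25)
C - 1*87 = 25 - 1*87 = 25 - 87 = -62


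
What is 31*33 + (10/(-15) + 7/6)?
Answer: 2047/2 ≈ 1023.5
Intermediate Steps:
31*33 + (10/(-15) + 7/6) = 1023 + (10*(-1/15) + 7*(⅙)) = 1023 + (-⅔ + 7/6) = 1023 + ½ = 2047/2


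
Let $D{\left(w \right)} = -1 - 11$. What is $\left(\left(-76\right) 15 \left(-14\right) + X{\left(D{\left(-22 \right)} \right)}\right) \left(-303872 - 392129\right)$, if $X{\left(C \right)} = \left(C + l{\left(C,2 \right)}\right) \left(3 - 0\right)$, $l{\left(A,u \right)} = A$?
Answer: $-11058063888$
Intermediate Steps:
$D{\left(w \right)} = -12$
$X{\left(C \right)} = 6 C$ ($X{\left(C \right)} = \left(C + C\right) \left(3 - 0\right) = 2 C \left(3 + 0\right) = 2 C 3 = 6 C$)
$\left(\left(-76\right) 15 \left(-14\right) + X{\left(D{\left(-22 \right)} \right)}\right) \left(-303872 - 392129\right) = \left(\left(-76\right) 15 \left(-14\right) + 6 \left(-12\right)\right) \left(-303872 - 392129\right) = \left(\left(-1140\right) \left(-14\right) - 72\right) \left(-696001\right) = \left(15960 - 72\right) \left(-696001\right) = 15888 \left(-696001\right) = -11058063888$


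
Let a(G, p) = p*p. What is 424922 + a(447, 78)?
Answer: 431006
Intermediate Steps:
a(G, p) = p²
424922 + a(447, 78) = 424922 + 78² = 424922 + 6084 = 431006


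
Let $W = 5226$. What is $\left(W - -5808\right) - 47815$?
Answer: $-36781$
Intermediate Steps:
$\left(W - -5808\right) - 47815 = \left(5226 - -5808\right) - 47815 = \left(5226 + 5808\right) - 47815 = 11034 - 47815 = -36781$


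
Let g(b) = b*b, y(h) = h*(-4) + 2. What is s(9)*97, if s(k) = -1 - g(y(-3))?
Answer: -19109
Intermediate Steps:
y(h) = 2 - 4*h (y(h) = -4*h + 2 = 2 - 4*h)
g(b) = b²
s(k) = -197 (s(k) = -1 - (2 - 4*(-3))² = -1 - (2 + 12)² = -1 - 1*14² = -1 - 1*196 = -1 - 196 = -197)
s(9)*97 = -197*97 = -19109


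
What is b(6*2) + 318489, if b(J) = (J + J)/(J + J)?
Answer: 318490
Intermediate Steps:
b(J) = 1 (b(J) = (2*J)/((2*J)) = (2*J)*(1/(2*J)) = 1)
b(6*2) + 318489 = 1 + 318489 = 318490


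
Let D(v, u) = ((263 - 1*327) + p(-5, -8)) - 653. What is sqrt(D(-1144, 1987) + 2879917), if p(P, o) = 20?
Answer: 2*sqrt(719805) ≈ 1696.8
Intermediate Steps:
D(v, u) = -697 (D(v, u) = ((263 - 1*327) + 20) - 653 = ((263 - 327) + 20) - 653 = (-64 + 20) - 653 = -44 - 653 = -697)
sqrt(D(-1144, 1987) + 2879917) = sqrt(-697 + 2879917) = sqrt(2879220) = 2*sqrt(719805)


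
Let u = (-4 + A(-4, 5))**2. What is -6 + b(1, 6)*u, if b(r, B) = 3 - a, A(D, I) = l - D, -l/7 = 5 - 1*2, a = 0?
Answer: 1317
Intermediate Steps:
l = -21 (l = -7*(5 - 1*2) = -7*(5 - 2) = -7*3 = -21)
A(D, I) = -21 - D
b(r, B) = 3 (b(r, B) = 3 - 1*0 = 3 + 0 = 3)
u = 441 (u = (-4 + (-21 - 1*(-4)))**2 = (-4 + (-21 + 4))**2 = (-4 - 17)**2 = (-21)**2 = 441)
-6 + b(1, 6)*u = -6 + 3*441 = -6 + 1323 = 1317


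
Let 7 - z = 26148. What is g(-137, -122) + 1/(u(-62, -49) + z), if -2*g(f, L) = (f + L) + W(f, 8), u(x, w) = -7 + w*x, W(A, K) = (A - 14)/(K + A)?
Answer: 384319171/2981190 ≈ 128.91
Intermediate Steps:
z = -26141 (z = 7 - 1*26148 = 7 - 26148 = -26141)
W(A, K) = (-14 + A)/(A + K)
g(f, L) = -L/2 - f/2 - (-14 + f)/(2*(8 + f)) (g(f, L) = -((f + L) + (-14 + f)/(f + 8))/2 = -((L + f) + (-14 + f)/(8 + f))/2 = -(L + f + (-14 + f)/(8 + f))/2 = -L/2 - f/2 - (-14 + f)/(2*(8 + f)))
g(-137, -122) + 1/(u(-62, -49) + z) = (14 - 1*(-137) - (8 - 137)*(-122 - 137))/(2*(8 - 137)) + 1/((-7 - 49*(-62)) - 26141) = (½)*(14 + 137 - 1*(-129)*(-259))/(-129) + 1/((-7 + 3038) - 26141) = (½)*(-1/129)*(14 + 137 - 33411) + 1/(3031 - 26141) = (½)*(-1/129)*(-33260) + 1/(-23110) = 16630/129 - 1/23110 = 384319171/2981190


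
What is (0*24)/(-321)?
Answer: 0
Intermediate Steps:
(0*24)/(-321) = 0*(-1/321) = 0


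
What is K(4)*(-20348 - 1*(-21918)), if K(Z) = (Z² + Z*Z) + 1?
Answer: 51810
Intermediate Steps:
K(Z) = 1 + 2*Z² (K(Z) = (Z² + Z²) + 1 = 2*Z² + 1 = 1 + 2*Z²)
K(4)*(-20348 - 1*(-21918)) = (1 + 2*4²)*(-20348 - 1*(-21918)) = (1 + 2*16)*(-20348 + 21918) = (1 + 32)*1570 = 33*1570 = 51810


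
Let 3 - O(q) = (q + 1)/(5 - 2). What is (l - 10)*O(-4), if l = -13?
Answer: -92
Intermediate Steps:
O(q) = 8/3 - q/3 (O(q) = 3 - (q + 1)/(5 - 2) = 3 - (1 + q)/3 = 3 - (⅓ + q/3) = 3 + (-⅓ - q/3) = 8/3 - q/3)
(l - 10)*O(-4) = (-13 - 10)*(8/3 - ⅓*(-4)) = -23*(8/3 + 4/3) = -23*4 = -92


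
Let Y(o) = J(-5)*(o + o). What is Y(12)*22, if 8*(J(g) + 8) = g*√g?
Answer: -4224 - 330*I*√5 ≈ -4224.0 - 737.9*I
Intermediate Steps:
J(g) = -8 + g^(3/2)/8 (J(g) = -8 + (g*√g)/8 = -8 + g^(3/2)/8)
Y(o) = 2*o*(-8 - 5*I*√5/8) (Y(o) = (-8 + (-5)^(3/2)/8)*(o + o) = (-8 + (-5*I*√5)/8)*(2*o) = (-8 - 5*I*√5/8)*(2*o) = 2*o*(-8 - 5*I*√5/8))
Y(12)*22 = -¼*12*(64 + 5*I*√5)*22 = (-192 - 15*I*√5)*22 = -4224 - 330*I*√5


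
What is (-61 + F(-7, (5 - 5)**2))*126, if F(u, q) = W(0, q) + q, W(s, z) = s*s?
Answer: -7686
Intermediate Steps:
W(s, z) = s**2
F(u, q) = q (F(u, q) = 0**2 + q = 0 + q = q)
(-61 + F(-7, (5 - 5)**2))*126 = (-61 + (5 - 5)**2)*126 = (-61 + 0**2)*126 = (-61 + 0)*126 = -61*126 = -7686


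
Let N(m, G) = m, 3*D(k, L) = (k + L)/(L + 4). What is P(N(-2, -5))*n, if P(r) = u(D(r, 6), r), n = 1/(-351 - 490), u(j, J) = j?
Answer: -2/12615 ≈ -0.00015854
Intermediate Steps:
D(k, L) = (L + k)/(3*(4 + L)) (D(k, L) = ((k + L)/(L + 4))/3 = ((L + k)/(4 + L))/3 = (L + k)/(3*(4 + L)))
n = -1/841 (n = 1/(-841) = -1/841 ≈ -0.0011891)
P(r) = 1/5 + r/30 (P(r) = (6 + r)/(3*(4 + 6)) = (1/3)*(6 + r)/10 = (1/3)*(1/10)*(6 + r) = 1/5 + r/30)
P(N(-2, -5))*n = (1/5 + (1/30)*(-2))*(-1/841) = (1/5 - 1/15)*(-1/841) = (2/15)*(-1/841) = -2/12615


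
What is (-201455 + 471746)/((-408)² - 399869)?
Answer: -270291/233405 ≈ -1.1580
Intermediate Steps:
(-201455 + 471746)/((-408)² - 399869) = 270291/(166464 - 399869) = 270291/(-233405) = 270291*(-1/233405) = -270291/233405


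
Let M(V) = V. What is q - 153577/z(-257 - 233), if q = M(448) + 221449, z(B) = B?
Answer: 108883107/490 ≈ 2.2221e+5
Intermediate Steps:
q = 221897 (q = 448 + 221449 = 221897)
q - 153577/z(-257 - 233) = 221897 - 153577/(-257 - 233) = 221897 - 153577/(-490) = 221897 - 153577*(-1)/490 = 221897 - 1*(-153577/490) = 221897 + 153577/490 = 108883107/490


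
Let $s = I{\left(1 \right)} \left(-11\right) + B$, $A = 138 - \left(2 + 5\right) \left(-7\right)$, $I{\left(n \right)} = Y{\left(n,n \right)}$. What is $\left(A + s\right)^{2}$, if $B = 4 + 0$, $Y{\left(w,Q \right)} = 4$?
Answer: $21609$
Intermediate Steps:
$I{\left(n \right)} = 4$
$B = 4$
$A = 187$ ($A = 138 - 7 \left(-7\right) = 138 - -49 = 138 + 49 = 187$)
$s = -40$ ($s = 4 \left(-11\right) + 4 = -44 + 4 = -40$)
$\left(A + s\right)^{2} = \left(187 - 40\right)^{2} = 147^{2} = 21609$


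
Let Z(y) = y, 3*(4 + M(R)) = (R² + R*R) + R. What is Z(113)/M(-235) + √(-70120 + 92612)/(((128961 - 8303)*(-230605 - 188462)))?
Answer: 339/110203 - √5623/25281893043 ≈ 0.0030761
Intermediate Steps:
M(R) = -4 + R/3 + 2*R²/3 (M(R) = -4 + ((R² + R*R) + R)/3 = -4 + ((R² + R²) + R)/3 = -4 + (2*R² + R)/3 = -4 + (R + 2*R²)/3 = -4 + (R/3 + 2*R²/3) = -4 + R/3 + 2*R²/3)
Z(113)/M(-235) + √(-70120 + 92612)/(((128961 - 8303)*(-230605 - 188462))) = 113/(-4 + (⅓)*(-235) + (⅔)*(-235)²) + √(-70120 + 92612)/(((128961 - 8303)*(-230605 - 188462))) = 113/(-4 - 235/3 + (⅔)*55225) + √22492/((120658*(-419067))) = 113/(-4 - 235/3 + 110450/3) + (2*√5623)/(-50563786086) = 113/(110203/3) + (2*√5623)*(-1/50563786086) = 113*(3/110203) - √5623/25281893043 = 339/110203 - √5623/25281893043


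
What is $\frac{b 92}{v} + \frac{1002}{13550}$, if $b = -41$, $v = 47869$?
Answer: $- \frac{1572931}{324312475} \approx -0.00485$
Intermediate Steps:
$\frac{b 92}{v} + \frac{1002}{13550} = \frac{\left(-41\right) 92}{47869} + \frac{1002}{13550} = \left(-3772\right) \frac{1}{47869} + 1002 \cdot \frac{1}{13550} = - \frac{3772}{47869} + \frac{501}{6775} = - \frac{1572931}{324312475}$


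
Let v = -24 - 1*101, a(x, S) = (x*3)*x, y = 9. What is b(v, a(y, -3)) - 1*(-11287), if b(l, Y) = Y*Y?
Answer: 70336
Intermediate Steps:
a(x, S) = 3*x² (a(x, S) = (3*x)*x = 3*x²)
v = -125 (v = -24 - 101 = -125)
b(l, Y) = Y²
b(v, a(y, -3)) - 1*(-11287) = (3*9²)² - 1*(-11287) = (3*81)² + 11287 = 243² + 11287 = 59049 + 11287 = 70336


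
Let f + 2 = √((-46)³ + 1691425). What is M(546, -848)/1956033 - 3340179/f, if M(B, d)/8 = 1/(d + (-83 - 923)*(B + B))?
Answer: -359146514234706607/85700507539165425 - 10020537*√177121/1594085 ≈ -2649.7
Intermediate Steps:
f = -2 + 3*√177121 (f = -2 + √((-46)³ + 1691425) = -2 + √(-97336 + 1691425) = -2 + √1594089 = -2 + 3*√177121 ≈ 1260.6)
M(B, d) = 8/(d - 2012*B) (M(B, d) = 8/(d + (-83 - 923)*(B + B)) = 8/(d - 2012*B))
M(546, -848)/1956033 - 3340179/f = (8/(-848 - 2012*546))/1956033 - 3340179/(-2 + 3*√177121) = (8/(-848 - 1098552))*(1/1956033) - 3340179/(-2 + 3*√177121) = (8/(-1099400))*(1/1956033) - 3340179/(-2 + 3*√177121) = (8*(-1/1099400))*(1/1956033) - 3340179/(-2 + 3*√177121) = -1/137425*1/1956033 - 3340179/(-2 + 3*√177121) = -1/268807835025 - 3340179/(-2 + 3*√177121)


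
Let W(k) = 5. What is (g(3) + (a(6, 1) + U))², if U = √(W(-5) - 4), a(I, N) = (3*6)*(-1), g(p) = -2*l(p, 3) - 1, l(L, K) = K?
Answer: 576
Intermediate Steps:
g(p) = -7 (g(p) = -2*3 - 1 = -6 - 1 = -7)
a(I, N) = -18 (a(I, N) = 18*(-1) = -18)
U = 1 (U = √(5 - 4) = √1 = 1)
(g(3) + (a(6, 1) + U))² = (-7 + (-18 + 1))² = (-7 - 17)² = (-24)² = 576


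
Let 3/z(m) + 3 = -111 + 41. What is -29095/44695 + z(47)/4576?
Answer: -1943852129/2986055072 ≈ -0.65098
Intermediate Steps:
z(m) = -3/73 (z(m) = 3/(-3 + (-111 + 41)) = 3/(-3 - 70) = 3/(-73) = 3*(-1/73) = -3/73)
-29095/44695 + z(47)/4576 = -29095/44695 - 3/73/4576 = -29095*1/44695 - 3/73*1/4576 = -5819/8939 - 3/334048 = -1943852129/2986055072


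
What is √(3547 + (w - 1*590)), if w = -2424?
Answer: √533 ≈ 23.087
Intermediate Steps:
√(3547 + (w - 1*590)) = √(3547 + (-2424 - 1*590)) = √(3547 + (-2424 - 590)) = √(3547 - 3014) = √533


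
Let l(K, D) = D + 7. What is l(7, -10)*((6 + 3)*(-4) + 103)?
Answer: -201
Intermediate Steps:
l(K, D) = 7 + D
l(7, -10)*((6 + 3)*(-4) + 103) = (7 - 10)*((6 + 3)*(-4) + 103) = -3*(9*(-4) + 103) = -3*(-36 + 103) = -3*67 = -201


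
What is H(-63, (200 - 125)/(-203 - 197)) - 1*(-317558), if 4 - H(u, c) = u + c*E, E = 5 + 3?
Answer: 635253/2 ≈ 3.1763e+5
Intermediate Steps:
E = 8
H(u, c) = 4 - u - 8*c (H(u, c) = 4 - (u + c*8) = 4 - (u + 8*c) = 4 + (-u - 8*c) = 4 - u - 8*c)
H(-63, (200 - 125)/(-203 - 197)) - 1*(-317558) = (4 - 1*(-63) - 8*(200 - 125)/(-203 - 197)) - 1*(-317558) = (4 + 63 - 600/(-400)) + 317558 = (4 + 63 - 600*(-1)/400) + 317558 = (4 + 63 - 8*(-3/16)) + 317558 = (4 + 63 + 3/2) + 317558 = 137/2 + 317558 = 635253/2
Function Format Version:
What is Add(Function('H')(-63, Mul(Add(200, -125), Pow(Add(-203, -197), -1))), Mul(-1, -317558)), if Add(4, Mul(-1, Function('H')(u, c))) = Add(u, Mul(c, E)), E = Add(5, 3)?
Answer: Rational(635253, 2) ≈ 3.1763e+5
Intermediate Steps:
E = 8
Function('H')(u, c) = Add(4, Mul(-1, u), Mul(-8, c)) (Function('H')(u, c) = Add(4, Mul(-1, Add(u, Mul(c, 8)))) = Add(4, Mul(-1, Add(u, Mul(8, c)))) = Add(4, Add(Mul(-1, u), Mul(-8, c))) = Add(4, Mul(-1, u), Mul(-8, c)))
Add(Function('H')(-63, Mul(Add(200, -125), Pow(Add(-203, -197), -1))), Mul(-1, -317558)) = Add(Add(4, Mul(-1, -63), Mul(-8, Mul(Add(200, -125), Pow(Add(-203, -197), -1)))), Mul(-1, -317558)) = Add(Add(4, 63, Mul(-8, Mul(75, Pow(-400, -1)))), 317558) = Add(Add(4, 63, Mul(-8, Mul(75, Rational(-1, 400)))), 317558) = Add(Add(4, 63, Mul(-8, Rational(-3, 16))), 317558) = Add(Add(4, 63, Rational(3, 2)), 317558) = Add(Rational(137, 2), 317558) = Rational(635253, 2)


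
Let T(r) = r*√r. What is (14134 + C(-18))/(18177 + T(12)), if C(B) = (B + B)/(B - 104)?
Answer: 5224021328/6718165887 - 6897536*√3/6718165887 ≈ 0.77582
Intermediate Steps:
T(r) = r^(3/2)
C(B) = 2*B/(-104 + B) (C(B) = (2*B)/(-104 + B) = 2*B/(-104 + B))
(14134 + C(-18))/(18177 + T(12)) = (14134 + 2*(-18)/(-104 - 18))/(18177 + 12^(3/2)) = (14134 + 2*(-18)/(-122))/(18177 + 24*√3) = (14134 + 2*(-18)*(-1/122))/(18177 + 24*√3) = (14134 + 18/61)/(18177 + 24*√3) = 862192/(61*(18177 + 24*√3))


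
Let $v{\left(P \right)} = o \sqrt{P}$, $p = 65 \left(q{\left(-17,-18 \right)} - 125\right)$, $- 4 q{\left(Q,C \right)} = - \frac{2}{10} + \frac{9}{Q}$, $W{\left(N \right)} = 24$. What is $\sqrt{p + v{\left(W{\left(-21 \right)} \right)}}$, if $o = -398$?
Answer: $\frac{\sqrt{-9378798 - 920176 \sqrt{6}}}{34} \approx 100.31 i$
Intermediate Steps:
$q{\left(Q,C \right)} = \frac{1}{20} - \frac{9}{4 Q}$ ($q{\left(Q,C \right)} = - \frac{- \frac{2}{10} + \frac{9}{Q}}{4} = - \frac{\left(-2\right) \frac{1}{10} + \frac{9}{Q}}{4} = - \frac{- \frac{1}{5} + \frac{9}{Q}}{4} = \frac{1}{20} - \frac{9}{4 Q}$)
$p = - \frac{275847}{34}$ ($p = 65 \left(\frac{-45 - 17}{20 \left(-17\right)} - 125\right) = 65 \left(\frac{1}{20} \left(- \frac{1}{17}\right) \left(-62\right) - 125\right) = 65 \left(\frac{31}{170} - 125\right) = 65 \left(- \frac{21219}{170}\right) = - \frac{275847}{34} \approx -8113.1$)
$v{\left(P \right)} = - 398 \sqrt{P}$
$\sqrt{p + v{\left(W{\left(-21 \right)} \right)}} = \sqrt{- \frac{275847}{34} - 398 \sqrt{24}} = \sqrt{- \frac{275847}{34} - 398 \cdot 2 \sqrt{6}} = \sqrt{- \frac{275847}{34} - 796 \sqrt{6}}$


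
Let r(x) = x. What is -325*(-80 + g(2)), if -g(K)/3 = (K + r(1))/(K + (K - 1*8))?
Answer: 101075/4 ≈ 25269.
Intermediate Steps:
g(K) = -3*(1 + K)/(-8 + 2*K) (g(K) = -3*(K + 1)/(K + (K - 1*8)) = -3*(1 + K)/(K + (K - 8)) = -3*(1 + K)/(K + (-8 + K)) = -3*(1 + K)/(-8 + 2*K))
-325*(-80 + g(2)) = -325*(-80 + 3*(-1 - 1*2)/(2*(-4 + 2))) = -325*(-80 + (3/2)*(-1 - 2)/(-2)) = -325*(-80 + (3/2)*(-½)*(-3)) = -325*(-80 + 9/4) = -325*(-311/4) = 101075/4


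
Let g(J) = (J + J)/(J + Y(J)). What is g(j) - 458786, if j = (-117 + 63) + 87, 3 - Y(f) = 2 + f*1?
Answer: -458720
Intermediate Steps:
Y(f) = 1 - f (Y(f) = 3 - (2 + f*1) = 3 - (2 + f) = 3 + (-2 - f) = 1 - f)
j = 33 (j = -54 + 87 = 33)
g(J) = 2*J (g(J) = (J + J)/(J + (1 - J)) = (2*J)/1 = (2*J)*1 = 2*J)
g(j) - 458786 = 2*33 - 458786 = 66 - 458786 = -458720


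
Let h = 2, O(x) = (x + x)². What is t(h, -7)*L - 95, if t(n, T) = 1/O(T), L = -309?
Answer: -18929/196 ≈ -96.577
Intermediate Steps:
O(x) = 4*x² (O(x) = (2*x)² = 4*x²)
t(n, T) = 1/(4*T²)
t(h, -7)*L - 95 = ((¼)/(-7)²)*(-309) - 95 = ((¼)*(1/49))*(-309) - 95 = (1/196)*(-309) - 95 = -309/196 - 95 = -18929/196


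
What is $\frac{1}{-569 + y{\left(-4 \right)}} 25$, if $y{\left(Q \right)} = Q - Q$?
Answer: $- \frac{25}{569} \approx -0.043937$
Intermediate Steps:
$y{\left(Q \right)} = 0$
$\frac{1}{-569 + y{\left(-4 \right)}} 25 = \frac{1}{-569 + 0} \cdot 25 = \frac{1}{-569} \cdot 25 = \left(- \frac{1}{569}\right) 25 = - \frac{25}{569}$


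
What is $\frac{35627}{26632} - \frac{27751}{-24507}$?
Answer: $\frac{1612175521}{652670424} \approx 2.4701$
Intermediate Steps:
$\frac{35627}{26632} - \frac{27751}{-24507} = 35627 \cdot \frac{1}{26632} - - \frac{27751}{24507} = \frac{35627}{26632} + \frac{27751}{24507} = \frac{1612175521}{652670424}$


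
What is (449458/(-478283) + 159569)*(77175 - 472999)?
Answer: -2323751490444912/36791 ≈ -6.3161e+10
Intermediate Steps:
(449458/(-478283) + 159569)*(77175 - 472999) = (449458*(-1/478283) + 159569)*(-395824) = (-449458/478283 + 159569)*(-395824) = (76318690569/478283)*(-395824) = -2323751490444912/36791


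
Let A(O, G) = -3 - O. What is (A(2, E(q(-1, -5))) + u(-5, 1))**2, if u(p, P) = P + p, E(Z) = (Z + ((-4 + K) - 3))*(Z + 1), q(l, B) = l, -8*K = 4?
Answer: 81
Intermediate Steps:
K = -1/2 (K = -1/8*4 = -1/2 ≈ -0.50000)
E(Z) = (1 + Z)*(-15/2 + Z) (E(Z) = (Z + ((-4 - 1/2) - 3))*(Z + 1) = (Z + (-9/2 - 3))*(1 + Z) = (Z - 15/2)*(1 + Z) = (-15/2 + Z)*(1 + Z) = (1 + Z)*(-15/2 + Z))
(A(2, E(q(-1, -5))) + u(-5, 1))**2 = ((-3 - 1*2) + (1 - 5))**2 = ((-3 - 2) - 4)**2 = (-5 - 4)**2 = (-9)**2 = 81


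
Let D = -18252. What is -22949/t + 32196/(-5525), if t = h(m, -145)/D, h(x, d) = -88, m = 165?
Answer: -578558193987/121550 ≈ -4.7598e+6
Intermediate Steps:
t = 22/4563 (t = -88/(-18252) = -88*(-1/18252) = 22/4563 ≈ 0.0048214)
-22949/t + 32196/(-5525) = -22949/22/4563 + 32196/(-5525) = -22949*4563/22 + 32196*(-1/5525) = -104716287/22 - 32196/5525 = -578558193987/121550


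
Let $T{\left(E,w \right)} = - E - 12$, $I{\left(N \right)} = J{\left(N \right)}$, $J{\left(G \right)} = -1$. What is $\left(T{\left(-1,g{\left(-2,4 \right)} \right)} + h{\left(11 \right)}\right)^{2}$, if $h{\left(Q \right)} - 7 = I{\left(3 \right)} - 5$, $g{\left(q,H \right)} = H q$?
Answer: $100$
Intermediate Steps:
$I{\left(N \right)} = -1$
$T{\left(E,w \right)} = -12 - E$
$h{\left(Q \right)} = 1$ ($h{\left(Q \right)} = 7 - 6 = 1$)
$\left(T{\left(-1,g{\left(-2,4 \right)} \right)} + h{\left(11 \right)}\right)^{2} = \left(\left(-12 - -1\right) + 1\right)^{2} = \left(\left(-12 + 1\right) + 1\right)^{2} = \left(-11 + 1\right)^{2} = \left(-10\right)^{2} = 100$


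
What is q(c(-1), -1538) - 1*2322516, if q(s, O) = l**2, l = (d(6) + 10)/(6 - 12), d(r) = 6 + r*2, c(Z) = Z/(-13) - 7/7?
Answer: -20902448/9 ≈ -2.3225e+6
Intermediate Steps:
c(Z) = -1 - Z/13 (c(Z) = Z*(-1/13) - 7*1/7 = -Z/13 - 1 = -1 - Z/13)
d(r) = 6 + 2*r
l = -14/3 (l = ((6 + 2*6) + 10)/(6 - 12) = ((6 + 12) + 10)/(-6) = (18 + 10)*(-1/6) = 28*(-1/6) = -14/3 ≈ -4.6667)
q(s, O) = 196/9 (q(s, O) = (-14/3)**2 = 196/9)
q(c(-1), -1538) - 1*2322516 = 196/9 - 1*2322516 = 196/9 - 2322516 = -20902448/9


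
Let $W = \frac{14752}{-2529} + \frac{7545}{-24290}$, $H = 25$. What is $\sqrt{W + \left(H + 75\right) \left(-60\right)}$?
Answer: $\frac{i \sqrt{100731637291905746}}{4095294} \approx 77.499 i$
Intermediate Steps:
$W = - \frac{75481477}{12285882}$ ($W = 14752 \left(- \frac{1}{2529}\right) + 7545 \left(- \frac{1}{24290}\right) = - \frac{14752}{2529} - \frac{1509}{4858} = - \frac{75481477}{12285882} \approx -6.1438$)
$\sqrt{W + \left(H + 75\right) \left(-60\right)} = \sqrt{- \frac{75481477}{12285882} + \left(25 + 75\right) \left(-60\right)} = \sqrt{- \frac{75481477}{12285882} + 100 \left(-60\right)} = \sqrt{- \frac{75481477}{12285882} - 6000} = \sqrt{- \frac{73790773477}{12285882}} = \frac{i \sqrt{100731637291905746}}{4095294}$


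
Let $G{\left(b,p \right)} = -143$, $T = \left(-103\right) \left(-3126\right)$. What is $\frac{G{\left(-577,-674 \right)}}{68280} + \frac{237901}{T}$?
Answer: $\frac{899879857}{1221369880} \approx 0.73678$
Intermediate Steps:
$T = 321978$
$\frac{G{\left(-577,-674 \right)}}{68280} + \frac{237901}{T} = - \frac{143}{68280} + \frac{237901}{321978} = \frac{899879857}{1221369880}$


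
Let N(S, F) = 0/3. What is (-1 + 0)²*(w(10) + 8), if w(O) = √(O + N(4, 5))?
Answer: 8 + √10 ≈ 11.162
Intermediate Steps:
N(S, F) = 0 (N(S, F) = 0*(⅓) = 0)
w(O) = √O (w(O) = √(O + 0) = √O)
(-1 + 0)²*(w(10) + 8) = (-1 + 0)²*(√10 + 8) = (-1)²*(8 + √10) = 1*(8 + √10) = 8 + √10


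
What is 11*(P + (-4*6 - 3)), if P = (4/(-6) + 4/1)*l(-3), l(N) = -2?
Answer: -1111/3 ≈ -370.33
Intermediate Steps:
P = -20/3 (P = (4/(-6) + 4/1)*(-2) = (4*(-⅙) + 4*1)*(-2) = (-⅔ + 4)*(-2) = (10/3)*(-2) = -20/3 ≈ -6.6667)
11*(P + (-4*6 - 3)) = 11*(-20/3 + (-4*6 - 3)) = 11*(-20/3 + (-24 - 3)) = 11*(-20/3 - 27) = 11*(-101/3) = -1111/3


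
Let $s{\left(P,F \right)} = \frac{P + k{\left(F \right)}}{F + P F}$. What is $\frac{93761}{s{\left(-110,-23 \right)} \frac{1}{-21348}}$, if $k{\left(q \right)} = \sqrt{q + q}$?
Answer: $\frac{275991971133780}{6073} + \frac{2509017919398 i \sqrt{46}}{6073} \approx 4.5446 \cdot 10^{10} + 2.8021 \cdot 10^{9} i$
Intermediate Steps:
$k{\left(q \right)} = \sqrt{2} \sqrt{q}$ ($k{\left(q \right)} = \sqrt{2 q} = \sqrt{2} \sqrt{q}$)
$s{\left(P,F \right)} = \frac{P + \sqrt{2} \sqrt{F}}{F + F P}$ ($s{\left(P,F \right)} = \frac{P + \sqrt{2} \sqrt{F}}{F + P F} = \frac{P + \sqrt{2} \sqrt{F}}{F + F P}$)
$\frac{93761}{s{\left(-110,-23 \right)} \frac{1}{-21348}} = \frac{93761}{\frac{-110 + \sqrt{2} \sqrt{-23}}{\left(-23\right) \left(1 - 110\right)} \frac{1}{-21348}} = \frac{93761}{- \frac{-110 + \sqrt{2} i \sqrt{23}}{23 \left(-109\right)} \left(- \frac{1}{21348}\right)} = \frac{93761}{\left(- \frac{1}{23}\right) \left(- \frac{1}{109}\right) \left(-110 + i \sqrt{46}\right) \left(- \frac{1}{21348}\right)} = \frac{93761}{\left(- \frac{110}{2507} + \frac{i \sqrt{46}}{2507}\right) \left(- \frac{1}{21348}\right)} = \frac{93761}{\frac{55}{26759718} - \frac{i \sqrt{46}}{53519436}}$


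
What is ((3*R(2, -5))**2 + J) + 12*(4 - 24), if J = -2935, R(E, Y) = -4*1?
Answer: -3031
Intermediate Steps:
R(E, Y) = -4
((3*R(2, -5))**2 + J) + 12*(4 - 24) = ((3*(-4))**2 - 2935) + 12*(4 - 24) = ((-12)**2 - 2935) + 12*(-20) = (144 - 2935) - 240 = -2791 - 240 = -3031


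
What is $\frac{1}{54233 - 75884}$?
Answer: $- \frac{1}{21651} \approx -4.6187 \cdot 10^{-5}$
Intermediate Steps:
$\frac{1}{54233 - 75884} = \frac{1}{-21651} = - \frac{1}{21651}$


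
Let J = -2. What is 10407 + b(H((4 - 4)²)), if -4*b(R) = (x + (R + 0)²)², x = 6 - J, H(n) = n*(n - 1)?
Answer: 10391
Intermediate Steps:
H(n) = n*(-1 + n)
x = 8 (x = 6 - 1*(-2) = 6 + 2 = 8)
b(R) = -(8 + R²)²/4 (b(R) = -(8 + (R + 0)²)²/4 = -(8 + R²)²/4)
10407 + b(H((4 - 4)²)) = 10407 - (8 + ((4 - 4)²*(-1 + (4 - 4)²))²)²/4 = 10407 - (8 + (0²*(-1 + 0²))²)²/4 = 10407 - (8 + (0*(-1 + 0))²)²/4 = 10407 - (8 + (0*(-1))²)²/4 = 10407 - (8 + 0²)²/4 = 10407 - (8 + 0)²/4 = 10407 - ¼*8² = 10407 - ¼*64 = 10407 - 16 = 10391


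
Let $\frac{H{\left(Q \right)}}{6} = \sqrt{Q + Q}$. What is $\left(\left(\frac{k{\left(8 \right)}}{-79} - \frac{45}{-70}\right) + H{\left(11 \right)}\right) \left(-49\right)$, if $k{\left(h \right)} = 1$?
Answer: $- \frac{4879}{158} - 294 \sqrt{22} \approx -1409.9$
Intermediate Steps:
$H{\left(Q \right)} = 6 \sqrt{2} \sqrt{Q}$ ($H{\left(Q \right)} = 6 \sqrt{Q + Q} = 6 \sqrt{2 Q} = 6 \sqrt{2} \sqrt{Q}$)
$\left(\left(\frac{k{\left(8 \right)}}{-79} - \frac{45}{-70}\right) + H{\left(11 \right)}\right) \left(-49\right) = \left(\left(1 \frac{1}{-79} - \frac{45}{-70}\right) + 6 \sqrt{2} \sqrt{11}\right) \left(-49\right) = \left(\left(1 \left(- \frac{1}{79}\right) - - \frac{9}{14}\right) + 6 \sqrt{22}\right) \left(-49\right) = \left(\left(- \frac{1}{79} + \frac{9}{14}\right) + 6 \sqrt{22}\right) \left(-49\right) = \left(\frac{697}{1106} + 6 \sqrt{22}\right) \left(-49\right) = - \frac{4879}{158} - 294 \sqrt{22}$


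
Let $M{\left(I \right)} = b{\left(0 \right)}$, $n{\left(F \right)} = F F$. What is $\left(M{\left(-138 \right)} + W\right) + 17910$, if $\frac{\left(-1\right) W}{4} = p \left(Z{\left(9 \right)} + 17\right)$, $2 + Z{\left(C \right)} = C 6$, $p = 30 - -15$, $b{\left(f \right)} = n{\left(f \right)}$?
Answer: $5490$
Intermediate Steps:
$n{\left(F \right)} = F^{2}$
$b{\left(f \right)} = f^{2}$
$M{\left(I \right)} = 0$ ($M{\left(I \right)} = 0^{2} = 0$)
$p = 45$ ($p = 30 + 15 = 45$)
$Z{\left(C \right)} = -2 + 6 C$ ($Z{\left(C \right)} = -2 + C 6 = -2 + 6 C$)
$W = -12420$ ($W = - 4 \cdot 45 \left(\left(-2 + 6 \cdot 9\right) + 17\right) = - 4 \cdot 45 \left(\left(-2 + 54\right) + 17\right) = - 4 \cdot 45 \left(52 + 17\right) = - 4 \cdot 45 \cdot 69 = \left(-4\right) 3105 = -12420$)
$\left(M{\left(-138 \right)} + W\right) + 17910 = \left(0 - 12420\right) + 17910 = -12420 + 17910 = 5490$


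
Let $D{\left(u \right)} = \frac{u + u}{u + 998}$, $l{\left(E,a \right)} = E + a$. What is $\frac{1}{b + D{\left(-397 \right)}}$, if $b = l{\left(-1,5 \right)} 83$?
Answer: $\frac{601}{198738} \approx 0.0030241$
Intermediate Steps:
$D{\left(u \right)} = \frac{2 u}{998 + u}$
$b = 332$ ($b = \left(-1 + 5\right) 83 = 4 \cdot 83 = 332$)
$\frac{1}{b + D{\left(-397 \right)}} = \frac{1}{332 + 2 \left(-397\right) \frac{1}{998 - 397}} = \frac{1}{332 + 2 \left(-397\right) \frac{1}{601}} = \frac{1}{332 - \frac{794}{601}} = \frac{1}{\frac{198738}{601}} = \frac{601}{198738}$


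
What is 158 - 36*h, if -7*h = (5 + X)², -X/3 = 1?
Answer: 1250/7 ≈ 178.57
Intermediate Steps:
X = -3 (X = -3*1 = -3)
h = -4/7 (h = -(5 - 3)²/7 = -⅐*2² = -⅐*4 = -4/7 ≈ -0.57143)
158 - 36*h = 158 - 36*(-4/7) = 158 + 144/7 = 1250/7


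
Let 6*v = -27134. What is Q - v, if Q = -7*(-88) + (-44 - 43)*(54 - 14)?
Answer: 4975/3 ≈ 1658.3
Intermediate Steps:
v = -13567/3 (v = (⅙)*(-27134) = -13567/3 ≈ -4522.3)
Q = -2864 (Q = 616 - 87*40 = 616 - 3480 = -2864)
Q - v = -2864 - 1*(-13567/3) = -2864 + 13567/3 = 4975/3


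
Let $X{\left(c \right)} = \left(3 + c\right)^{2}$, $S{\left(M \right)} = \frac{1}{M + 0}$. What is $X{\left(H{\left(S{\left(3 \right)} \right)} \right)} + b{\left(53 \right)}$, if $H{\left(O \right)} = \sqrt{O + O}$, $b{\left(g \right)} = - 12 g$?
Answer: $- \frac{1879}{3} + 2 \sqrt{6} \approx -621.43$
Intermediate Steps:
$S{\left(M \right)} = \frac{1}{M}$
$H{\left(O \right)} = \sqrt{2} \sqrt{O}$ ($H{\left(O \right)} = \sqrt{2 O} = \sqrt{2} \sqrt{O}$)
$X{\left(H{\left(S{\left(3 \right)} \right)} \right)} + b{\left(53 \right)} = \left(3 + \sqrt{2} \sqrt{\frac{1}{3}}\right)^{2} - 636 = \left(3 + \frac{\sqrt{2}}{\sqrt{3}}\right)^{2} - 636 = \left(3 + \sqrt{2} \frac{\sqrt{3}}{3}\right)^{2} - 636 = \left(3 + \frac{\sqrt{6}}{3}\right)^{2} - 636 = -636 + \left(3 + \frac{\sqrt{6}}{3}\right)^{2}$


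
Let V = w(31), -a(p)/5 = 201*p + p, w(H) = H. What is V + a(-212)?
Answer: 214151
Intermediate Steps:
a(p) = -1010*p (a(p) = -5*(201*p + p) = -1010*p)
V = 31
V + a(-212) = 31 - 1010*(-212) = 31 + 214120 = 214151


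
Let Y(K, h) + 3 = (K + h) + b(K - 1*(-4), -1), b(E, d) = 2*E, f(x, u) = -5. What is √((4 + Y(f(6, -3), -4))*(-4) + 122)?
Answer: 9*√2 ≈ 12.728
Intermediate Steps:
Y(K, h) = 5 + h + 3*K (Y(K, h) = -3 + ((K + h) + 2*(K - 1*(-4))) = -3 + ((K + h) + 2*(K + 4)) = -3 + ((K + h) + 2*(4 + K)) = -3 + ((K + h) + (8 + 2*K)) = -3 + (8 + h + 3*K) = 5 + h + 3*K)
√((4 + Y(f(6, -3), -4))*(-4) + 122) = √((4 + (5 - 4 + 3*(-5)))*(-4) + 122) = √((4 + (5 - 4 - 15))*(-4) + 122) = √((4 - 14)*(-4) + 122) = √(-10*(-4) + 122) = √(40 + 122) = √162 = 9*√2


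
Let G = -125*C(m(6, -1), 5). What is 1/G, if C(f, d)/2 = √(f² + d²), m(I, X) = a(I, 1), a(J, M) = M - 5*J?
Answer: -√866/216500 ≈ -0.00013593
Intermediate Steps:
m(I, X) = 1 - 5*I
C(f, d) = 2*√(d² + f²) (C(f, d) = 2*√(f² + d²) = 2*√(d² + f²))
G = -250*√866 (G = -250*√(5² + (1 - 5*6)²) = -250*√(25 + (1 - 30)²) = -250*√(25 + (-29)²) = -250*√(25 + 841) = -250*√866 ≈ -7357.0)
1/G = 1/(-250*√866) = -√866/216500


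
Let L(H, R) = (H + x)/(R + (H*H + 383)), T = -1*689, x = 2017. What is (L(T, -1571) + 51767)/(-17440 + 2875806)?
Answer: 24513384139/1353530627078 ≈ 0.018111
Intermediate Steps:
T = -689
L(H, R) = (2017 + H)/(383 + R + H²) (L(H, R) = (H + 2017)/(R + (H*H + 383)) = (2017 + H)/(R + (H² + 383)) = (2017 + H)/(R + (383 + H²)) = (2017 + H)/(383 + R + H²))
(L(T, -1571) + 51767)/(-17440 + 2875806) = ((2017 - 689)/(383 - 1571 + (-689)²) + 51767)/(-17440 + 2875806) = (1328/(383 - 1571 + 474721) + 51767)/2858366 = (1328/473533 + 51767)*(1/2858366) = (24513384139/473533)*(1/2858366) = 24513384139/1353530627078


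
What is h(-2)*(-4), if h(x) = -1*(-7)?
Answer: -28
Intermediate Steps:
h(x) = 7
h(-2)*(-4) = 7*(-4) = -28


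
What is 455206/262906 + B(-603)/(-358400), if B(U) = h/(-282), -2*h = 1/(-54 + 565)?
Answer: 3358520064595621/1939726357094400 ≈ 1.7314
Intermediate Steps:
h = -1/1022 (h = -1/(2*(-54 + 565)) = -½/511 = -½*1/511 = -1/1022 ≈ -0.00097847)
B(U) = 1/288204 (B(U) = -1/1022/(-282) = -1/1022*(-1/282) = 1/288204)
455206/262906 + B(-603)/(-358400) = 455206/262906 + (1/288204)/(-358400) = 455206*(1/262906) + (1/288204)*(-1/358400) = 227603/131453 - 1/103292313600 = 3358520064595621/1939726357094400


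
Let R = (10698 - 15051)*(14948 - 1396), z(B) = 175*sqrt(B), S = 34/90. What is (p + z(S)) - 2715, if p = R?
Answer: -58994571 + 35*sqrt(85)/3 ≈ -5.8994e+7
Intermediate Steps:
S = 17/45 (S = 34*(1/90) = 17/45 ≈ 0.37778)
R = -58991856 (R = -4353*13552 = -58991856)
p = -58991856
(p + z(S)) - 2715 = (-58991856 + 175*sqrt(17/45)) - 2715 = (-58991856 + 175*(sqrt(85)/15)) - 2715 = (-58991856 + 35*sqrt(85)/3) - 2715 = -58994571 + 35*sqrt(85)/3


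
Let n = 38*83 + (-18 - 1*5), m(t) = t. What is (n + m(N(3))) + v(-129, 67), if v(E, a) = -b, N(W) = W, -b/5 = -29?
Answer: 2989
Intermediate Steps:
b = 145 (b = -5*(-29) = 145)
v(E, a) = -145 (v(E, a) = -1*145 = -145)
n = 3131 (n = 3154 + (-18 - 5) = 3154 - 23 = 3131)
(n + m(N(3))) + v(-129, 67) = (3131 + 3) - 145 = 3134 - 145 = 2989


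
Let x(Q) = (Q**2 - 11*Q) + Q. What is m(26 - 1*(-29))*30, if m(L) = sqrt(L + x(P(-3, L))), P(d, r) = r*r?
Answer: 30*sqrt(9120430) ≈ 90600.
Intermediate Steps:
P(d, r) = r**2
x(Q) = Q**2 - 10*Q
m(L) = sqrt(L + L**2*(-10 + L**2))
m(26 - 1*(-29))*30 = sqrt((26 - 1*(-29))*(1 + (26 - 1*(-29))*(-10 + (26 - 1*(-29))**2)))*30 = sqrt((26 + 29)*(1 + (26 + 29)*(-10 + (26 + 29)**2)))*30 = sqrt(55*(1 + 55*(-10 + 55**2)))*30 = sqrt(55*(1 + 55*(-10 + 3025)))*30 = sqrt(55*(1 + 55*3015))*30 = sqrt(55*(1 + 165825))*30 = sqrt(55*165826)*30 = sqrt(9120430)*30 = 30*sqrt(9120430)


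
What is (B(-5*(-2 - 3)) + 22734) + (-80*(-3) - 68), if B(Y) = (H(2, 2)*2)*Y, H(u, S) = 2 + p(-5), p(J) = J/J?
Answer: 23056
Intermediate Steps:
p(J) = 1
H(u, S) = 3 (H(u, S) = 2 + 1 = 3)
B(Y) = 6*Y (B(Y) = (3*2)*Y = 6*Y)
(B(-5*(-2 - 3)) + 22734) + (-80*(-3) - 68) = (6*(-5*(-2 - 3)) + 22734) + (-80*(-3) - 68) = (6*(-5*(-5)) + 22734) + (240 - 68) = (6*25 + 22734) + 172 = (150 + 22734) + 172 = 22884 + 172 = 23056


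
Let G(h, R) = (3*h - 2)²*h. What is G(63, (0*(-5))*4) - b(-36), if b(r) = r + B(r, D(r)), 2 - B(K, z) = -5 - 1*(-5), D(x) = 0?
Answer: 2203081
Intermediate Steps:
B(K, z) = 2 (B(K, z) = 2 - (-5 - 1*(-5)) = 2 - (-5 + 5) = 2 - 1*0 = 2 + 0 = 2)
G(h, R) = h*(-2 + 3*h)² (G(h, R) = (-2 + 3*h)²*h = h*(-2 + 3*h)²)
b(r) = 2 + r (b(r) = r + 2 = 2 + r)
G(63, (0*(-5))*4) - b(-36) = 63*(-2 + 3*63)² - (2 - 36) = 63*(-2 + 189)² - 1*(-34) = 63*187² + 34 = 63*34969 + 34 = 2203047 + 34 = 2203081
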